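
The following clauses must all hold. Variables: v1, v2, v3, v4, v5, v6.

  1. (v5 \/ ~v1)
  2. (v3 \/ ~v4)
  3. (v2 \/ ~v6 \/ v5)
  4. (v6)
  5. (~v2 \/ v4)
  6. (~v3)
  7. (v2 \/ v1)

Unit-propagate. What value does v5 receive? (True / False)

(v6) is a unit clause: v6 = True.
(~v3) stands alone — v3 = False.
(~v4 \/ v3): since v3 = False, the clause reduces to (~v4). v4 = False.
In (v4 \/ ~v2), v4 is now false; ~v2 must hold, so v2 = False.
(v2 \/ ~v6 \/ v5) with v2 = False, v6 = True leaves only v5, so v5 = True.

True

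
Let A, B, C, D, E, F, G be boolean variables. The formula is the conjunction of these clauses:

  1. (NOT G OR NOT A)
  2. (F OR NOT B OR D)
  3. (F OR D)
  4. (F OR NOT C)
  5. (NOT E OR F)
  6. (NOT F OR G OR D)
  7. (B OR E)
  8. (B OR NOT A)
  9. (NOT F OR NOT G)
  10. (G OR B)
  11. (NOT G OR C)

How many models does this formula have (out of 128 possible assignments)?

Split on F, then G.
  F=1, G=1: a clause becomes empty — 0.
  F=1, G=0: forces B=1; D=1; A, C, E free → 2^3 = 8.
  F=0, G=1: a clause becomes empty — 0.
  F=0, G=0: remaining (A,B,C,D,E) ∈ {(0,1,0,1,0); (1,1,0,1,0)} — 2.
Total: 0 + 8 + 0 + 2 = 10.

10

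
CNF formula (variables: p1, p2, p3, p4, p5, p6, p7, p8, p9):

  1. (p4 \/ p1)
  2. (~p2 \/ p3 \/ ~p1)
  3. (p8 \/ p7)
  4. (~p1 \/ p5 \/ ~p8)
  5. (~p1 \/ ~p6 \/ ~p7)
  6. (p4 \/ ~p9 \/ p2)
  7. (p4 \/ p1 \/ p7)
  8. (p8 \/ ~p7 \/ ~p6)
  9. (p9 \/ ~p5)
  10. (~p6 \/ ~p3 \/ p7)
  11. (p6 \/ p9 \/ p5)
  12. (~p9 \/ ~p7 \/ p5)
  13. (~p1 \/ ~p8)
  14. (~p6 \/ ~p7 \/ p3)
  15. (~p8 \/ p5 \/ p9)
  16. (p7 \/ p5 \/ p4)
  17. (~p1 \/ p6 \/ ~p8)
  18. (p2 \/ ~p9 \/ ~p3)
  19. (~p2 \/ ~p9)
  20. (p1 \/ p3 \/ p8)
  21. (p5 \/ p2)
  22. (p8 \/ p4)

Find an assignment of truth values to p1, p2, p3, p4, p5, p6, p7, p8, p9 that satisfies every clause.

p1 = True  p2 = False  p3 = False  p4 = True  p5 = True  p6 = False  p7 = True  p8 = False  p9 = True

Pure literal: p4 appears only positively; assign p4 = True.
Set p1 = True and propagate.
  then p8 is forced to False.
  then p7 is forced to True.
  then p6 is forced to False.
For the remaining variables, p2 = False, p3 = False, p5 = True, p9 = True works.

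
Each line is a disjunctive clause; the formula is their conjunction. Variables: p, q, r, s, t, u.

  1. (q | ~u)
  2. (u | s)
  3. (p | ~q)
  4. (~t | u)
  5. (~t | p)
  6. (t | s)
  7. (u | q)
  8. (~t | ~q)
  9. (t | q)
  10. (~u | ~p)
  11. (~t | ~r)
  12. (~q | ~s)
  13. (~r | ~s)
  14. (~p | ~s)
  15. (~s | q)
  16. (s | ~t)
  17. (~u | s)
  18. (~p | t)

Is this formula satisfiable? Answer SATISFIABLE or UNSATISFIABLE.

s = True:
  propagation gives q=False; an empty clause results — contradiction.
s = False:
  propagation gives u=True; an empty clause results — contradiction.
Every branch closes, so no satisfying assignment exists.

UNSATISFIABLE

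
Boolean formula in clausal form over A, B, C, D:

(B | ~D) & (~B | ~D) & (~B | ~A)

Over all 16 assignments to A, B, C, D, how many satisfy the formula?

Satisfying assignments:
  A=0 B=0 C=0 D=0
  A=0 B=0 C=1 D=0
  A=0 B=1 C=0 D=0
  A=0 B=1 C=1 D=0
  A=1 B=0 C=0 D=0
  A=1 B=0 C=1 D=0
That's 6 in total.

6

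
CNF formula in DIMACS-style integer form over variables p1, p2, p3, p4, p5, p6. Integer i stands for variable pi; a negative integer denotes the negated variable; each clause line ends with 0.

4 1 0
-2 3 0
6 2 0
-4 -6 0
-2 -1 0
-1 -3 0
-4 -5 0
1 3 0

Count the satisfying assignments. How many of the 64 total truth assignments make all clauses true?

The models are:
  p1=F p2=T p3=T p4=T p5=F p6=F
  p1=T p2=F p3=F p4=F p5=F p6=T
  p1=T p2=F p3=F p4=F p5=T p6=T
That's 3 in total.

3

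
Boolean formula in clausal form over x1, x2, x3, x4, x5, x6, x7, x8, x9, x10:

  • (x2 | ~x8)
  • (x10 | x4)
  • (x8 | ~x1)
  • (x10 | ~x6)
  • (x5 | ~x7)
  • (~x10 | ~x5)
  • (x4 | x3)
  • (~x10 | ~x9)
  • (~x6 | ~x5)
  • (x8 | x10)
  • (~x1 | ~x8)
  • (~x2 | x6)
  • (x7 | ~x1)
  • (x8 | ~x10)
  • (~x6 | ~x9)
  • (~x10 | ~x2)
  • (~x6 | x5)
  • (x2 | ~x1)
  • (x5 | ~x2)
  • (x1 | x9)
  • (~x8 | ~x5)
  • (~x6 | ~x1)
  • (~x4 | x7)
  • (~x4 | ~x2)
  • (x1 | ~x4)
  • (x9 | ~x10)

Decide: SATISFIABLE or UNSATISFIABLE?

UNSATISFIABLE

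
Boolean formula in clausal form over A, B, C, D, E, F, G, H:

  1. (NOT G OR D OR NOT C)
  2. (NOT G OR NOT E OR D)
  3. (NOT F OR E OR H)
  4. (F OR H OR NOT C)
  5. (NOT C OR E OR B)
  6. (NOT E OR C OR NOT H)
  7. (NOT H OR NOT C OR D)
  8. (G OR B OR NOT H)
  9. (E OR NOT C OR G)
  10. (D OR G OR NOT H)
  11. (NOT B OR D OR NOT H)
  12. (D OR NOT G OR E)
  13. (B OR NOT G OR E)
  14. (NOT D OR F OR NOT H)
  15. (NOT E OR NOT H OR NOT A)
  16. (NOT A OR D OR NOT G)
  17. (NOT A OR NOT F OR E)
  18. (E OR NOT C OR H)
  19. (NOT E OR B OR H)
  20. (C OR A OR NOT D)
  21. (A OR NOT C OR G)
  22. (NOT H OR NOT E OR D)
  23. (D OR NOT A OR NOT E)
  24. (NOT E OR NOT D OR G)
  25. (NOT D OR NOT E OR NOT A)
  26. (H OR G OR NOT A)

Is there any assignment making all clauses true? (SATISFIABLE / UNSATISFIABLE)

SATISFIABLE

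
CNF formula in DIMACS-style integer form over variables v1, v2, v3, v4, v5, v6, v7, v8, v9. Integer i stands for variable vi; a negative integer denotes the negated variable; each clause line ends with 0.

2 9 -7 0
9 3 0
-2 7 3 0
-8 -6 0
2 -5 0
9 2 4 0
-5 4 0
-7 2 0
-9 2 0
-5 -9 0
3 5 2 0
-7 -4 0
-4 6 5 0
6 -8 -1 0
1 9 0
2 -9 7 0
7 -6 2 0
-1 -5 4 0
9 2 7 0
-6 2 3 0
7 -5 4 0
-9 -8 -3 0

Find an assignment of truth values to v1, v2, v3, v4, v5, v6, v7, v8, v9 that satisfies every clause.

Pure literal: v8 appears only negated; assign v8 = False.
Branch on v1: take v1 = False.
  then v9 is forced to True.
  then v2 is forced to True.
  then v5 is forced to False.
For the remaining variables, v3 = True, v4 = True, v6 = True, v7 = False works.
Every clause has at least one true literal under this assignment.

v1 = False, v2 = True, v3 = True, v4 = True, v5 = False, v6 = True, v7 = False, v8 = False, v9 = True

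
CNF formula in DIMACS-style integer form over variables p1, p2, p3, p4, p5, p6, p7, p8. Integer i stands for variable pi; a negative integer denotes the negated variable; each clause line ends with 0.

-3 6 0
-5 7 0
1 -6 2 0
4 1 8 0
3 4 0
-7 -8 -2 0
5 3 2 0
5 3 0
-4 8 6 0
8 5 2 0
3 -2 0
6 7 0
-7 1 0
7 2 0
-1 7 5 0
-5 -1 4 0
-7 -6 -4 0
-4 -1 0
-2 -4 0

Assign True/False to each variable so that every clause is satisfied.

p1 = True, p2 = True, p3 = True, p4 = False, p5 = False, p6 = True, p7 = True, p8 = False

Branch on p1: take p1 = True.
  then p4 is forced to False.
  then p3 is forced to True.
  then p6 is forced to True.
  then p5 is forced to False.
  then p7 is forced to True.
Set p2 = True and propagate.
  then p8 is forced to False.
Every clause has at least one true literal under this assignment.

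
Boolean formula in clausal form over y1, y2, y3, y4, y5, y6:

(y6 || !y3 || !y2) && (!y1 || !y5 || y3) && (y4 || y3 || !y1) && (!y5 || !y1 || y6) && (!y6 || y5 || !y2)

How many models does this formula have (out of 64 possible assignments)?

Split on y1, then y3.
  y1=T, y3=T: y4 free; 4 ways for (y2,y5,y6) × 2^1 = 8.
  y1=T, y3=F: remaining (y2,y4,y5,y6) ∈ {(F,T,F,F); (F,T,F,T); (T,T,F,F)} — 3.
  y1=F, y3=T: y4 free; 5 ways for (y2,y5,y6) × 2^1 = 10.
  y1=F, y3=F: y4 free; 7 ways for (y2,y5,y6) × 2^1 = 14.
Total: 8 + 3 + 10 + 14 = 35.

35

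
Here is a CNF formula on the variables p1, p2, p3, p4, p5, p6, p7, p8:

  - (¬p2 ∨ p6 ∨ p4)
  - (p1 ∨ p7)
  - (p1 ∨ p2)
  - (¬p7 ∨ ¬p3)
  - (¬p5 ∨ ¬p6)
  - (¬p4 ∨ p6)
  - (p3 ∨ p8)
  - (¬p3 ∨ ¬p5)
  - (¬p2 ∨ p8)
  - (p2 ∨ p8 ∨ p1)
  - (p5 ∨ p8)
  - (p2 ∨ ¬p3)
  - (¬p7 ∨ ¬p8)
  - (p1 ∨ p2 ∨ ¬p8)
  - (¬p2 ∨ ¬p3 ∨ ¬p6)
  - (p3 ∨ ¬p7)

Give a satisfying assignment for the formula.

Pure literal: p1 appears only positively; assign p1 = True.
Set p2 = False and propagate.
  then p3 is forced to False.
  then p8 is forced to True.
  then p7 is forced to False.
The remaining clauses are satisfied by p4 = False, p5 = False, p6 = True.
Every clause has at least one true literal under this assignment.

p1 = T, p2 = F, p3 = F, p4 = F, p5 = F, p6 = T, p7 = F, p8 = T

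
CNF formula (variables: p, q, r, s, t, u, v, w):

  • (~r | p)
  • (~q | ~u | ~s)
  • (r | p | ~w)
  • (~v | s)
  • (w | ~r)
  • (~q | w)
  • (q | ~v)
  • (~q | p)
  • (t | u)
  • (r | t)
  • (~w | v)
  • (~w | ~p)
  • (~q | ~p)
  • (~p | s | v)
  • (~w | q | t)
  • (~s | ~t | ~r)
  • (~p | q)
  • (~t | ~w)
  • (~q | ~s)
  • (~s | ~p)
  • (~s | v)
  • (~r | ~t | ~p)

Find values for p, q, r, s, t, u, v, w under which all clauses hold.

p=F, q=F, r=F, s=F, t=T, u=T, v=F, w=F

Branch on p: take p = False.
  then r is forced to False.
  then w is forced to False.
  then q is forced to False.
  then v is forced to False.
  then t is forced to True.
  then s is forced to False.
u is now unconstrained; take u = True.
Check each clause:
  1. (~r | p) — ~r is true.
  2. (~u | ~q | ~s) — ~s is true.
  3. (r | p | ~w) — ~w is true.
  4. (s | ~v) — ~v is true.
  5. (w | ~r) — ~r is true.
  6. (w | ~q) — ~q is true.
  7. (q | ~v) — ~v is true.
  8. (p | ~q) — ~q is true.
  9. (t | u) — t is true.
  10. (t | r) — t is true.
  11. (~w | v) — ~w is true.
  12. (~w | ~p) — ~w is true.
  13. (~p | ~q) — ~p is true.
  14. (v | ~p | s) — ~p is true.
  15. (~w | q | t) — ~w is true.
  16. (~s | ~t | ~r) — ~s is true.
  17. (q | ~p) — ~p is true.
  18. (~w | ~t) — ~w is true.
  19. (~q | ~s) — ~s is true.
  20. (~p | ~s) — ~s is true.
  21. (v | ~s) — ~s is true.
  22. (~t | ~r | ~p) — ~r is true.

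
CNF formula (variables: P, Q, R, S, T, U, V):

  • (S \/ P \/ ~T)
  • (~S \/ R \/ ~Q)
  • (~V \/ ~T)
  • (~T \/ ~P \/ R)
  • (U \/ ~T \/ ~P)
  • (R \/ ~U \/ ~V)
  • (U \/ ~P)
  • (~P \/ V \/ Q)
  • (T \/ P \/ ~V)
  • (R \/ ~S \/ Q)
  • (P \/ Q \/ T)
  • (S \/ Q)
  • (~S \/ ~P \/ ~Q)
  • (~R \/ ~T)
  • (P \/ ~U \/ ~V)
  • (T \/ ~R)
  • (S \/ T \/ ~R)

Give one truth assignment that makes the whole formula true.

P=False, Q=True, R=False, S=False, T=False, U=True, V=False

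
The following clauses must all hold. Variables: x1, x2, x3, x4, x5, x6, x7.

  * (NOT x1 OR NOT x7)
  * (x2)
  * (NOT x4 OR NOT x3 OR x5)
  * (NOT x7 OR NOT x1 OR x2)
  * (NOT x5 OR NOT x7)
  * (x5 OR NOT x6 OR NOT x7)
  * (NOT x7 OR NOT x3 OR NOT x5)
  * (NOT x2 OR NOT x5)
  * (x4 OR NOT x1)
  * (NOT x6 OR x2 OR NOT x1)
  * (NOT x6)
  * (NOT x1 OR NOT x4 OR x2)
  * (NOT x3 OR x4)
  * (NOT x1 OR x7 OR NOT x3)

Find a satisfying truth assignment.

x1=0, x2=1, x3=0, x4=0, x5=0, x6=0, x7=1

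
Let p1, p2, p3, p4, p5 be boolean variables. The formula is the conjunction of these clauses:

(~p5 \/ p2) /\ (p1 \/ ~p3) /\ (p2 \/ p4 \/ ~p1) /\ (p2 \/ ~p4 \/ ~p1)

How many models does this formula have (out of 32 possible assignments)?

Case analysis on p1 and p2:
  p1=T, p2=T: p3, p4, p5 free → 2^3 = 8.
  p1=T, p2=F: a clause becomes empty — 0.
  p1=F, p2=T: remaining (p3,p4,p5) ∈ {(F,F,F); (F,F,T); (F,T,F); (F,T,T)} — 4.
  p1=F, p2=F: remaining (p3,p4,p5) ∈ {(F,F,F); (F,T,F)} — 2.
Total: 8 + 0 + 4 + 2 = 14.

14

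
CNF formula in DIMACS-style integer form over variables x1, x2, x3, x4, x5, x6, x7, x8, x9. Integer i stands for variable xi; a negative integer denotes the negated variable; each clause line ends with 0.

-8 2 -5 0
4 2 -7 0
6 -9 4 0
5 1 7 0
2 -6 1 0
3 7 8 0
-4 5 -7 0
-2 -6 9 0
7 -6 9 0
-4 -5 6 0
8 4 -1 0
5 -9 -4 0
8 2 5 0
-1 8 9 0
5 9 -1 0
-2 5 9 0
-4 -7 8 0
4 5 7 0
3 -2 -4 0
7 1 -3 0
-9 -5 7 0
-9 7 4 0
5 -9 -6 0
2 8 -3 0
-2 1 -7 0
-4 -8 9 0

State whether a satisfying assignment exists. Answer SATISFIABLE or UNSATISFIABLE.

SATISFIABLE

Set x1 = True and propagate.
Branch on x2: take x2 = True.
The remaining clauses are satisfied by x3 = False, x4 = False, x5 = True, x6 = False, x7 = False, x8 = True, x9 = False.
So x1 = True, x2 = True, x3 = False, x4 = False, x5 = True, x6 = False, x7 = False, x8 = True, x9 = False is a satisfying assignment.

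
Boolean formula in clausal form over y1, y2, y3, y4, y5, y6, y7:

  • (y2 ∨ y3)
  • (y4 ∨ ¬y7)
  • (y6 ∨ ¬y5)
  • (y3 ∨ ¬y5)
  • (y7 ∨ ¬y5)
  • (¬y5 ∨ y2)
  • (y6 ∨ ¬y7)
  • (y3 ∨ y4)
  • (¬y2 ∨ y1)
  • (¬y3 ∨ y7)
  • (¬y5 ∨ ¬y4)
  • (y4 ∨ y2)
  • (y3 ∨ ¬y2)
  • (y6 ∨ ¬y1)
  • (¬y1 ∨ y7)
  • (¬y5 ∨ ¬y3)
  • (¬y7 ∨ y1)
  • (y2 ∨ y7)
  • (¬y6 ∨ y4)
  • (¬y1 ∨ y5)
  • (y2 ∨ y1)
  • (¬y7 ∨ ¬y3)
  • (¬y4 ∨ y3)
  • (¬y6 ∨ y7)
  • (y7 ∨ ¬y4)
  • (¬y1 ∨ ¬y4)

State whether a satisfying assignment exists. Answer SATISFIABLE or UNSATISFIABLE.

UNSATISFIABLE

y7 = True:
  propagation gives y4=True, y6=True, y5=False, y1=True; an empty clause results — contradiction.
y7 = False:
  propagation gives y5=False, y3=False, y2=True; an empty clause results — contradiction.
Every branch closes, so no satisfying assignment exists.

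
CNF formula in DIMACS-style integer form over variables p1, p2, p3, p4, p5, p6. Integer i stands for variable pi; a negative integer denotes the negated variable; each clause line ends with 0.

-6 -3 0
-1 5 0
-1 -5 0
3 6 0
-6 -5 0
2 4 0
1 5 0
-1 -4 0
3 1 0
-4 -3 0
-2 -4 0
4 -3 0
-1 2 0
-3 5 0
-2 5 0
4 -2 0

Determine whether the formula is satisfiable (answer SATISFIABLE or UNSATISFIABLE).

UNSATISFIABLE

p1 = True:
  propagation gives p5=True; an empty clause results — contradiction.
p1 = False:
  propagation gives p5=True, p6=False, p3=True, p4=False; an empty clause results — contradiction.
Every branch closes, so no satisfying assignment exists.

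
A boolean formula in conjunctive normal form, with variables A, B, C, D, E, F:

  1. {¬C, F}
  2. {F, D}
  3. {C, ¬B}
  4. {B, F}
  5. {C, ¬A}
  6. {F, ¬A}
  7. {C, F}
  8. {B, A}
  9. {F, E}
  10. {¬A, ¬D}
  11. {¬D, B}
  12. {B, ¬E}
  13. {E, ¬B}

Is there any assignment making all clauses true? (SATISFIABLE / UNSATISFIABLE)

F occurs only positively in the remaining clauses — set F = True.
Set A = True and propagate.
  then C is forced to True.
  then D is forced to False.
Set B = False and propagate.
  then E is forced to False.
Every clause has at least one true literal under this assignment.
So A = T, B = F, C = T, D = F, E = F, F = T is a satisfying assignment.

SATISFIABLE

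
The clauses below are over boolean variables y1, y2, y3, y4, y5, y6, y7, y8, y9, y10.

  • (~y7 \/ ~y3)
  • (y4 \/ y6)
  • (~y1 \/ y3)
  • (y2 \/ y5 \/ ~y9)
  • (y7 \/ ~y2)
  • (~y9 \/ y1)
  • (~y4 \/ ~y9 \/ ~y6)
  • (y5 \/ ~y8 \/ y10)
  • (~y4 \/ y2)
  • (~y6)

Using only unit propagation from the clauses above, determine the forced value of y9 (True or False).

(~y6) stands alone — y6 = False.
In (y4 \/ y6), y6 is now false; y4 must hold, so y4 = True.
From (y2 \/ ~y4) and y4 = True: y2 = True.
From (~y2 \/ y7) and y2 = True: y7 = True.
In (~y3 \/ ~y7), ~y7 is now false; ~y3 must hold, so y3 = False.
(~y1 \/ y3): since y3 = False, the clause reduces to (~y1). y1 = False.
From (y1 \/ ~y9) and y1 = False: y9 = False.

False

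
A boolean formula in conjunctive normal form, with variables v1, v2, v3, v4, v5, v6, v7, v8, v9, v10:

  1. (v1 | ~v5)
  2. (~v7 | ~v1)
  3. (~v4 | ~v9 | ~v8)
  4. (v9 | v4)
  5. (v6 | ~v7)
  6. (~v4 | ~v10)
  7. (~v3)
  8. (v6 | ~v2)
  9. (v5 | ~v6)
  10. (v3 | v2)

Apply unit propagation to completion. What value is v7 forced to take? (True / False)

(~v3) stands alone — v3 = False.
(v3 | v2): since v3 = False, the clause reduces to (v2). v2 = True.
(~v2 | v6) with v2 = True leaves only v6, so v6 = True.
In (v5 | ~v6), ~v6 is now false; v5 must hold, so v5 = True.
In (~v5 | v1), ~v5 is now false; v1 must hold, so v1 = True.
(~v7 | ~v1): since v1 = True, the clause reduces to (~v7). v7 = False.

False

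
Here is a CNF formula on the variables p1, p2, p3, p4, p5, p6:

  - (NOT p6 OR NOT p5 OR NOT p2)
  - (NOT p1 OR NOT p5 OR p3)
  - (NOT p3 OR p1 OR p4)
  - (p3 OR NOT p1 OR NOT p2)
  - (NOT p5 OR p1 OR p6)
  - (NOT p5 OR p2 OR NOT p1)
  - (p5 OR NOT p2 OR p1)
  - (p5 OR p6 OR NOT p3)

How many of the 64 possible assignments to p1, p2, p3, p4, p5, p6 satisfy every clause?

18

Case analysis on p1 and p5:
  p1=T, p5=T: remaining (p2,p3,p4,p6) ∈ {(T,T,F,F); (T,T,T,F)} — 2.
  p1=T, p5=F: p4 free; 4 ways for (p2,p3,p6) × 2^1 = 8.
  p1=F, p5=T: remaining (p2,p3,p4,p6) ∈ {(F,F,F,T); (F,F,T,T); (F,T,T,T)} — 3.
  p1=F, p5=F: 5 of the 16 assignments to (p2,p3,p4,p6) work.
Total: 2 + 8 + 3 + 5 = 18.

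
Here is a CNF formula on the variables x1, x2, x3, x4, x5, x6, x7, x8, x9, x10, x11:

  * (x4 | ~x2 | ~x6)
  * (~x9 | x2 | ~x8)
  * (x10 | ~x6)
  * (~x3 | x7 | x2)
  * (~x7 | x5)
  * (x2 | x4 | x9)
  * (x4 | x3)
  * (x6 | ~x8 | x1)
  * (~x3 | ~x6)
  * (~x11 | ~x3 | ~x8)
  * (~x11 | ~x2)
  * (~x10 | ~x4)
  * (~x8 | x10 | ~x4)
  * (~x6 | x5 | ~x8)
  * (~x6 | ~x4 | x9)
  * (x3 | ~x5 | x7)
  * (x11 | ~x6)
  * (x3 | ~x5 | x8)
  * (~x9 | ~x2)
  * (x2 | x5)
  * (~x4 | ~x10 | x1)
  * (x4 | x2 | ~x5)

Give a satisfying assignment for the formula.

x1=False, x2=False, x3=True, x4=True, x5=True, x6=False, x7=True, x8=False, x9=False, x10=False, x11=True

Branch on x1: take x1 = False.
The remaining clauses are satisfied by x2 = False, x3 = True, x4 = True, x5 = True, x6 = False, x7 = True, x8 = False, x9 = False, x10 = False, x11 = True.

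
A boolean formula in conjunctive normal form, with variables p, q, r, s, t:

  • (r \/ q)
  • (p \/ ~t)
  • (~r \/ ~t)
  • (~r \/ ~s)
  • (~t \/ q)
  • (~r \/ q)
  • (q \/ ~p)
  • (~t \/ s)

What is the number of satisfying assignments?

The models are:
  p=0 q=1 r=0 s=0 t=0
  p=0 q=1 r=0 s=1 t=0
  p=0 q=1 r=1 s=0 t=0
  p=1 q=1 r=0 s=0 t=0
  p=1 q=1 r=0 s=1 t=0
  p=1 q=1 r=0 s=1 t=1
  p=1 q=1 r=1 s=0 t=0
That's 7 in total.

7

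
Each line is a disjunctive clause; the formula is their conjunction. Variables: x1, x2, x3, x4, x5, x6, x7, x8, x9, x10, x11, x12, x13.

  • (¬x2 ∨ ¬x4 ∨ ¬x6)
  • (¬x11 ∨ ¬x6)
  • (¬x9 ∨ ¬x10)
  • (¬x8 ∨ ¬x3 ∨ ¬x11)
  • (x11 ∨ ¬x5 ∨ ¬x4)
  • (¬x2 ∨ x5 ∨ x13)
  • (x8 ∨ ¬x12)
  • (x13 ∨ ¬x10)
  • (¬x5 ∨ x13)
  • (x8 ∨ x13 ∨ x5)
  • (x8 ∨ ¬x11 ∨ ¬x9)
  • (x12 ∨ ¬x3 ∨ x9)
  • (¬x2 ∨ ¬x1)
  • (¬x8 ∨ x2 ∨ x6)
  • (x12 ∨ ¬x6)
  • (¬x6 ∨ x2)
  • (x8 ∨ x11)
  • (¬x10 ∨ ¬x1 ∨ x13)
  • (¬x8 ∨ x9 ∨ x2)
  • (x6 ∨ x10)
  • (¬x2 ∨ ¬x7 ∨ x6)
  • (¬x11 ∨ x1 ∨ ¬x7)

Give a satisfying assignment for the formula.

x1 = 0  x2 = 1  x3 = 0  x4 = 0  x5 = 1  x6 = 1  x7 = 0  x8 = 1  x9 = 1  x10 = 0  x11 = 0  x12 = 1  x13 = 1

x3 occurs only negated in the remaining clauses — set x3 = False.
x4 occurs only negated in the remaining clauses — set x4 = False.
Set x1 = False and propagate.
For the remaining variables, x2 = True, x5 = True, x6 = True, x7 = False, x8 = True, x9 = True, x10 = False, x11 = False, x12 = True, x13 = True works.
Check each clause:
  1. (¬x4 ∨ ¬x2 ∨ ¬x6) — ¬x4 is true.
  2. (¬x11 ∨ ¬x6) — ¬x11 is true.
  3. (¬x10 ∨ ¬x9) — ¬x10 is true.
  4. (¬x11 ∨ ¬x8 ∨ ¬x3) — ¬x3 is true.
  5. (¬x5 ∨ x11 ∨ ¬x4) — ¬x4 is true.
  6. (x13 ∨ x5 ∨ ¬x2) — x13 is true.
  7. (¬x12 ∨ x8) — x8 is true.
  8. (¬x10 ∨ x13) — x13 is true.
  9. (x13 ∨ ¬x5) — x13 is true.
  10. (x13 ∨ x8 ∨ x5) — x8 is true.
  11. (¬x11 ∨ x8 ∨ ¬x9) — x8 is true.
  12. (x12 ∨ x9 ∨ ¬x3) — x9 is true.
  13. (¬x2 ∨ ¬x1) — ¬x1 is true.
  14. (x6 ∨ ¬x8 ∨ x2) — x2 is true.
  15. (x12 ∨ ¬x6) — x12 is true.
  16. (¬x6 ∨ x2) — x2 is true.
  17. (x11 ∨ x8) — x8 is true.
  18. (x13 ∨ ¬x1 ∨ ¬x10) — x13 is true.
  19. (x9 ∨ ¬x8 ∨ x2) — x9 is true.
  20. (x6 ∨ x10) — x6 is true.
  21. (¬x7 ∨ ¬x2 ∨ x6) — ¬x7 is true.
  22. (¬x7 ∨ x1 ∨ ¬x11) — ¬x7 is true.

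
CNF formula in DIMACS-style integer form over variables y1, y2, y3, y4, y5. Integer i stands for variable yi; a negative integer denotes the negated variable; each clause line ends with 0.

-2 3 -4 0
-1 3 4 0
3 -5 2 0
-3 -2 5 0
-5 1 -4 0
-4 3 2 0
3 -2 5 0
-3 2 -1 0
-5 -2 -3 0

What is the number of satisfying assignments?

5

The models are:
  y1=0 y2=0 y3=0 y4=0 y5=0
  y1=0 y2=0 y3=1 y4=0 y5=0
  y1=0 y2=0 y3=1 y4=0 y5=1
  y1=0 y2=0 y3=1 y4=1 y5=0
  y1=0 y2=1 y3=0 y4=0 y5=1
That's 5 in total.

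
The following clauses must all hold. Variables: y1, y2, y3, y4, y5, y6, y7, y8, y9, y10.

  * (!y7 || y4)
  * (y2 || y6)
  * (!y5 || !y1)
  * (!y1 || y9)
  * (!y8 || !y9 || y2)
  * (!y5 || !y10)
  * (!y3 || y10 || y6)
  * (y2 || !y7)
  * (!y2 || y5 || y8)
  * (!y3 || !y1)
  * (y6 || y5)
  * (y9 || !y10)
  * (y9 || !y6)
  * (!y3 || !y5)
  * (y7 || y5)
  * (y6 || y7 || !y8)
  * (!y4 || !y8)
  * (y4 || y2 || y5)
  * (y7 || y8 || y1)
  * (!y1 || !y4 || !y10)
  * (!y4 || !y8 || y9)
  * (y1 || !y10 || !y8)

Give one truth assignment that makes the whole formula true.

y1 = 0, y2 = 1, y3 = 0, y4 = 1, y5 = 1, y6 = 0, y7 = 1, y8 = 0, y9 = 1, y10 = 0

y3 occurs only negated in the remaining clauses — set y3 = False.
Try y1 = False.
Try y2 = True.
Try y4 = True.
  then y8 is forced to False.
  then y5 is forced to True.
  then y10 is forced to False.
  then y7 is forced to True.
The remaining clauses are satisfied by y6 = False, y9 = True.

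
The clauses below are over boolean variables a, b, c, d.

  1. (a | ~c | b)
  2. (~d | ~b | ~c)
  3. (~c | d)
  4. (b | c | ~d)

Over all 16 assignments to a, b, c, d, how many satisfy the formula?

7

The models are:
  a=0 b=0 c=0 d=0
  a=0 b=1 c=0 d=0
  a=0 b=1 c=0 d=1
  a=1 b=0 c=0 d=0
  a=1 b=0 c=1 d=1
  a=1 b=1 c=0 d=0
  a=1 b=1 c=0 d=1
That's 7 in total.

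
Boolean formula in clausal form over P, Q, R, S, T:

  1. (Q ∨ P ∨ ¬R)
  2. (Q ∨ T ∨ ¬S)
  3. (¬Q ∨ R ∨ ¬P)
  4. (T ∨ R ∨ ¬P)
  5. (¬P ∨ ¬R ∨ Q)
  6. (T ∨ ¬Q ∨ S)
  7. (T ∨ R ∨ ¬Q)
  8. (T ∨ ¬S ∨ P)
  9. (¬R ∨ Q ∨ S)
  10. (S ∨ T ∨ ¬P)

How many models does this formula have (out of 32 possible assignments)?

Case analysis on Q and P:
  Q=T, P=T: remaining (R,S,T) ∈ {(T,F,T); (T,T,F); (T,T,T)} — 3.
  Q=T, P=F: remaining (R,S,T) ∈ {(F,F,T); (F,T,T); (T,F,T); (T,T,T)} — 4.
  Q=F, P=T: remaining (R,S,T) ∈ {(F,F,T); (F,T,T)} — 2.
  Q=F, P=F: remaining (R,S,T) ∈ {(F,F,F); (F,F,T); (F,T,T)} — 3.
Total: 3 + 4 + 2 + 3 = 12.

12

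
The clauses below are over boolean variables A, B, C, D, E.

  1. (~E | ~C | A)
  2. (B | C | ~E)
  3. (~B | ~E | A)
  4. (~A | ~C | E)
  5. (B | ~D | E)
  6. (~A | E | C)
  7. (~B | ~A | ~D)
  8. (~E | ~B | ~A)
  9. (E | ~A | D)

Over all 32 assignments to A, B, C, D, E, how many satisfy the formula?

8

Satisfying assignments:
  A=F B=F C=F D=F E=F
  A=F B=F C=T D=F E=F
  A=F B=T C=F D=F E=F
  A=F B=T C=F D=T E=F
  A=F B=T C=T D=F E=F
  A=F B=T C=T D=T E=F
  A=T B=F C=T D=F E=T
  A=T B=F C=T D=T E=T
Count: 8.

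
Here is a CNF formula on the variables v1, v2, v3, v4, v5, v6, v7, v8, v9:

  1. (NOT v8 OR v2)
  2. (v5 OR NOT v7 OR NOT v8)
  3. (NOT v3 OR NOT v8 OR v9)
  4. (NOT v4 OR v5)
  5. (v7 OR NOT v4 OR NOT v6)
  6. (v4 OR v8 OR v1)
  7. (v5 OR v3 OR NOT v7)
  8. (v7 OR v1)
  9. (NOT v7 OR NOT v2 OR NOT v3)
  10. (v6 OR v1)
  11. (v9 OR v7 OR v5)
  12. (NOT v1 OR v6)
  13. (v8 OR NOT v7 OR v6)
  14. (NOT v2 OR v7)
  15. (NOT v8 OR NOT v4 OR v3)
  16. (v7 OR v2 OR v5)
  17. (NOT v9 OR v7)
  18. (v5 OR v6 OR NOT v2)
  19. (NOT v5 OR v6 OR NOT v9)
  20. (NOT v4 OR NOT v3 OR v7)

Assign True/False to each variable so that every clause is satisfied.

v1 = 1, v2 = 0, v3 = 0, v4 = 0, v5 = 1, v6 = 1, v7 = 0, v8 = 0, v9 = 0

Set v1 = True and propagate.
  then v6 is forced to True.
Set v2 = False and propagate.
  then v8 is forced to False.
For the remaining variables, v3 = False, v4 = False, v5 = True, v7 = False, v9 = False works.
Every clause has at least one true literal under this assignment.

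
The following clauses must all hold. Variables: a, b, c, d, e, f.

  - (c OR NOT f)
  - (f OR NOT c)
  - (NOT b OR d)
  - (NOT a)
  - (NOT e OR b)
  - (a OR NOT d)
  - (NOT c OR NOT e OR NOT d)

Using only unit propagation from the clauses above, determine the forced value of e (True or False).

False

Unit clause (NOT a) sets a = False.
In (a OR NOT d), a is now false; NOT d must hold, so d = False.
From (NOT b OR d) and d = False: b = False.
(b OR NOT e) with b = False leaves only NOT e, so e = False.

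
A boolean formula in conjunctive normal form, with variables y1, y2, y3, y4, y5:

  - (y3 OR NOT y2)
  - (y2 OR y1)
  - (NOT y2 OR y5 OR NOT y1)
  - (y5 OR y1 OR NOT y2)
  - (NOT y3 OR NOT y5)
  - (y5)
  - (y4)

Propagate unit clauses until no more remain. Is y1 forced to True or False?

True

(y5) is a unit clause: y5 = True.
(NOT y3 OR NOT y5): since y5 = True, the clause reduces to (NOT y3). y3 = False.
(y3 OR NOT y2): since y3 = False, the clause reduces to (NOT y2). y2 = False.
(y1 OR y2): since y2 = False, the clause reduces to (y1). y1 = True.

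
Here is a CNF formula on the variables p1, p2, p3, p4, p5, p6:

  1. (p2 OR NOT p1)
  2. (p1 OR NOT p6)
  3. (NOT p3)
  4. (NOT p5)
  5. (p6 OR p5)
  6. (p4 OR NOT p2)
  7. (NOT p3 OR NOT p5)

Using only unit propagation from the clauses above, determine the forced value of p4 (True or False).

True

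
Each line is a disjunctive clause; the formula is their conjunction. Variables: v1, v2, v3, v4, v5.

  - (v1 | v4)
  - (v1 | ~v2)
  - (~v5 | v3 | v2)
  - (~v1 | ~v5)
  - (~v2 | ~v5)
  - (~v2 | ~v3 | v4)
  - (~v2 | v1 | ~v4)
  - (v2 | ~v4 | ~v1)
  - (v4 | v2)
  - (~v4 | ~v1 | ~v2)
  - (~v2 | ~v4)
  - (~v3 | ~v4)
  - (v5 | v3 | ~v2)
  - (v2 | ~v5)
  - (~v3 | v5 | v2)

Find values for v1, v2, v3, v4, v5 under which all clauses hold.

Set v1 = False and propagate.
  then v4 is forced to True.
  then v2 is forced to False.
  then v3 is forced to False.
  then v5 is forced to False.

v1 = F, v2 = F, v3 = F, v4 = T, v5 = F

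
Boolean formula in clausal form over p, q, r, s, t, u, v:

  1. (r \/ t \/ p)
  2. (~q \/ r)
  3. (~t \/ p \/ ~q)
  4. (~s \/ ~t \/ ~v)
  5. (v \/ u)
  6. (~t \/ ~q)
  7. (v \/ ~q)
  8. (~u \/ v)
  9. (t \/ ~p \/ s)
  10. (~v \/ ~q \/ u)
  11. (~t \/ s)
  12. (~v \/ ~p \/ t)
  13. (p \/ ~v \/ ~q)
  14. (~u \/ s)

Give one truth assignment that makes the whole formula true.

q occurs only negated in the remaining clauses — set q = False.
Pure literal: r appears only positively; assign r = True.
Try p = False.
Try s = True.
For the remaining variables, t = False, u = True, v = True works.
Every clause has at least one true literal under this assignment.

p=False, q=False, r=True, s=True, t=False, u=True, v=True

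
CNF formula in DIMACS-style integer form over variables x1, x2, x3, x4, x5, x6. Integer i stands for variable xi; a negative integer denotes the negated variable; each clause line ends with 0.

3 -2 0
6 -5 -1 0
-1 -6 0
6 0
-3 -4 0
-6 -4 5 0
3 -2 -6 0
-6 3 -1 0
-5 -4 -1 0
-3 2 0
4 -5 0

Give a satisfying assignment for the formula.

x1=0, x2=0, x3=0, x4=0, x5=0, x6=1

Check each clause:
  1. (x3 \/ ~x2) — ~x2 is true.
  2. (~x1 \/ ~x5 \/ x6) — ~x5 is true.
  3. (~x6 \/ ~x1) — ~x1 is true.
  4. (x6) — x6 is true.
  5. (~x4 \/ ~x3) — ~x4 is true.
  6. (~x4 \/ ~x6 \/ x5) — ~x4 is true.
  7. (~x2 \/ ~x6 \/ x3) — ~x2 is true.
  8. (x3 \/ ~x6 \/ ~x1) — ~x1 is true.
  9. (~x4 \/ ~x5 \/ ~x1) — ~x5 is true.
  10. (~x3 \/ x2) — ~x3 is true.
  11. (x4 \/ ~x5) — ~x5 is true.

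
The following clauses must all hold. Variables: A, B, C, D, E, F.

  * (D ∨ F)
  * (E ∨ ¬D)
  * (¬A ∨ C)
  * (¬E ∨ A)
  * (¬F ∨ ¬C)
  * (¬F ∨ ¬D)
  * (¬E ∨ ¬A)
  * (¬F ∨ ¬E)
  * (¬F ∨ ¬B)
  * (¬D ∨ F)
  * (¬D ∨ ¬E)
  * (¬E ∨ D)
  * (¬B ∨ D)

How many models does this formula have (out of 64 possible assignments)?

The models are:
  A=F B=F C=F D=F E=F F=T
Count: 1.

1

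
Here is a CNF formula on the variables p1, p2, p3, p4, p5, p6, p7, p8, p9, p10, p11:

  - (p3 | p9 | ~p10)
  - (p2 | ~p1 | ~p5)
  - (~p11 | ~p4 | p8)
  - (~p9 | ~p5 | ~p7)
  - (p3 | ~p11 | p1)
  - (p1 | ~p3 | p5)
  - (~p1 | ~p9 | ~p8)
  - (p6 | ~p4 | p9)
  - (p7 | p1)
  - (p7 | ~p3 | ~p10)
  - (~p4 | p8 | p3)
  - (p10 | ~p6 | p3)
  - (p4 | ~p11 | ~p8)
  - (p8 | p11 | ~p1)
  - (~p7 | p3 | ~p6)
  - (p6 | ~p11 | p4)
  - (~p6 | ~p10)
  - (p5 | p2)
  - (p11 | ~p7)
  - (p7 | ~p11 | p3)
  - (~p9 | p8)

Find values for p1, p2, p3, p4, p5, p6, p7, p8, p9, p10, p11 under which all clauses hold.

Pure literal: p2 appears only positively; assign p2 = True.
Branch on p1: take p1 = True.
Try p3 = True.
Set p4 = False and propagate.
The remaining clauses are satisfied by p5 = True, p6 = True, p7 = False, p8 = False, p9 = False, p10 = False, p11 = True.
Every clause has at least one true literal under this assignment.

p1=T, p2=T, p3=T, p4=F, p5=T, p6=T, p7=F, p8=F, p9=F, p10=F, p11=T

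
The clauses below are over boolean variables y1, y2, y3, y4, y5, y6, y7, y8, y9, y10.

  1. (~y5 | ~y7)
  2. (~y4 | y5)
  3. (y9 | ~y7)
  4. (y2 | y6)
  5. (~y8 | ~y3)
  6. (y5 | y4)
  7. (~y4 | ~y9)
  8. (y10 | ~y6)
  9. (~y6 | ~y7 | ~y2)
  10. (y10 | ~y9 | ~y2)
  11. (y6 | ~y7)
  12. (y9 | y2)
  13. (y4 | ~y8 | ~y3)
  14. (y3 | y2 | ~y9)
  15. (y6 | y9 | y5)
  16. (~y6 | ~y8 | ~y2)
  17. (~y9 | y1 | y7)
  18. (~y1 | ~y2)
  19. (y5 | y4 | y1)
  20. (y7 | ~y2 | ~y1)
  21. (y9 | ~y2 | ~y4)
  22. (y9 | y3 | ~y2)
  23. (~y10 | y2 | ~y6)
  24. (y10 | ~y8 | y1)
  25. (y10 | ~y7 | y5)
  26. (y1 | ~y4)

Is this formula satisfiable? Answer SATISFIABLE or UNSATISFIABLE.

SATISFIABLE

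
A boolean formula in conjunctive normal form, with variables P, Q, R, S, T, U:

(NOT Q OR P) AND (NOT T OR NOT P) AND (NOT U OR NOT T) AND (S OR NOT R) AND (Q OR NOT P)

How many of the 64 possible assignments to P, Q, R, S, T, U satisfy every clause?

15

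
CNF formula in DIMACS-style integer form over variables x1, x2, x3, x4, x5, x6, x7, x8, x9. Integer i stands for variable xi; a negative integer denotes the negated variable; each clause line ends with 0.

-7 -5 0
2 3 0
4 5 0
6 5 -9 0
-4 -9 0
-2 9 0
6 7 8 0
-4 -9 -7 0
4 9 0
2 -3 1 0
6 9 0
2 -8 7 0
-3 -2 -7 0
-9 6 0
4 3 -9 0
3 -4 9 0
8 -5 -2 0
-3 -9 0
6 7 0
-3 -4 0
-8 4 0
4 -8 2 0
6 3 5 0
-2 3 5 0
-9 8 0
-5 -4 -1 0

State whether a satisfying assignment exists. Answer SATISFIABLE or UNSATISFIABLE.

UNSATISFIABLE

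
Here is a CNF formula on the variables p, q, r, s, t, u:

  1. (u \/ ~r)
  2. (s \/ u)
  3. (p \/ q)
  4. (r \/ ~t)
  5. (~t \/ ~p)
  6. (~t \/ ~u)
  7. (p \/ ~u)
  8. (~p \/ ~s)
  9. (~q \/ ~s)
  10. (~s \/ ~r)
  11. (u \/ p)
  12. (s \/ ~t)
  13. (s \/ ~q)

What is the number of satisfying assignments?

2

The models are:
  p=1 q=0 r=0 s=0 t=0 u=1
  p=1 q=0 r=1 s=0 t=0 u=1
That's 2 in total.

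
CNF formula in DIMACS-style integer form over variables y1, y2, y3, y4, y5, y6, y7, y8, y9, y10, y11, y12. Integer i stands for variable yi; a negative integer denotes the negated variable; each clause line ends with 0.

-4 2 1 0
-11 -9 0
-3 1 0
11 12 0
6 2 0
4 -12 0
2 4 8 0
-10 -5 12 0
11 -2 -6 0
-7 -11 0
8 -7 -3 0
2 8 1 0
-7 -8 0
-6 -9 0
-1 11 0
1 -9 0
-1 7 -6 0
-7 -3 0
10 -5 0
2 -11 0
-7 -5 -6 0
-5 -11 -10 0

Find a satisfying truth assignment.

y1=F, y2=T, y3=F, y4=F, y5=F, y6=F, y7=F, y8=T, y9=F, y10=F, y11=T, y12=F

Check each clause:
  1. {y2, y1, ¬y4} — y2 is true.
  2. {¬y11, ¬y9} — ¬y9 is true.
  3. {y1, ¬y3} — ¬y3 is true.
  4. {y11, y12} — y11 is true.
  5. {y6, y2} — y2 is true.
  6. {y4, ¬y12} — ¬y12 is true.
  7. {y4, y8, y2} — y8 is true.
  8. {¬y5, y12, ¬y10} — ¬y5 is true.
  9. {¬y2, y11, ¬y6} — ¬y6 is true.
  10. {¬y11, ¬y7} — ¬y7 is true.
  11. {¬y7, ¬y3, y8} — y8 is true.
  12. {y1, y8, y2} — y8 is true.
  13. {¬y8, ¬y7} — ¬y7 is true.
  14. {¬y6, ¬y9} — ¬y6 is true.
  15. {¬y1, y11} — y11 is true.
  16. {¬y9, y1} — ¬y9 is true.
  17. {¬y1, ¬y6, y7} — ¬y6 is true.
  18. {¬y3, ¬y7} — ¬y7 is true.
  19. {y10, ¬y5} — ¬y5 is true.
  20. {¬y11, y2} — y2 is true.
  21. {¬y7, ¬y6, ¬y5} — ¬y7 is true.
  22. {¬y5, ¬y11, ¬y10} — ¬y5 is true.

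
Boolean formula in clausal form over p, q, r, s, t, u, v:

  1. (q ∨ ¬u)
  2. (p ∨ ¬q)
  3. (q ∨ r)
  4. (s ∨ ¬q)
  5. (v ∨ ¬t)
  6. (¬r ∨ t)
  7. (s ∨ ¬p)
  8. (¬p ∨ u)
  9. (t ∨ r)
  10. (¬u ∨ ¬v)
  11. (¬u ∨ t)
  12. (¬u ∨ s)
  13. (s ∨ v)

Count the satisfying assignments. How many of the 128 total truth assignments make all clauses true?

2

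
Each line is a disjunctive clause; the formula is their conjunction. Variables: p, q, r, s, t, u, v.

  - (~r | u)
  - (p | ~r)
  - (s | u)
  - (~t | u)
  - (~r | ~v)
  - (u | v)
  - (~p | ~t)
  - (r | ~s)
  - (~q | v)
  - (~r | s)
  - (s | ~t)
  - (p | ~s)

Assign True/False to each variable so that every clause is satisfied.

Pure literal: q appears only negated; assign q = False.
t occurs only negated in the remaining clauses — set t = False.
Branch on p: take p = False.
  then r is forced to False.
  then s is forced to False.
  then u is forced to True.
v is now unconstrained; take v = False.
Every clause has at least one true literal under this assignment.

p = 0, q = 0, r = 0, s = 0, t = 0, u = 1, v = 0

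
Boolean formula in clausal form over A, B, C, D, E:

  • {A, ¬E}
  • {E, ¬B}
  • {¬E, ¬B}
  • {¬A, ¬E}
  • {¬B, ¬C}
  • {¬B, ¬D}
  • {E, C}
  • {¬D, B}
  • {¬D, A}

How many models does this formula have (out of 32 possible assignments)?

2

Satisfying assignments:
  A=F B=F C=T D=F E=F
  A=T B=F C=T D=F E=F
That's 2 in total.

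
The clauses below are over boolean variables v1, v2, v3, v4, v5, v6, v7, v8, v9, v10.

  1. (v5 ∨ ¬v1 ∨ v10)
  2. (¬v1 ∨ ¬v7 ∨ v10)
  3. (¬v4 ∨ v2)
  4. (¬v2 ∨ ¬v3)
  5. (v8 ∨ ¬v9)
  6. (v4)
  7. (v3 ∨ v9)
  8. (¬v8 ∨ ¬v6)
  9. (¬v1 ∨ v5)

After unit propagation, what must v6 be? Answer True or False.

False

(v4) is a unit clause: v4 = True.
In (v2 ∨ ¬v4), ¬v4 is now false; v2 must hold, so v2 = True.
(¬v3 ∨ ¬v2) with v2 = True leaves only ¬v3, so v3 = False.
(v3 ∨ v9) with v3 = False leaves only v9, so v9 = True.
In (¬v9 ∨ v8), ¬v9 is now false; v8 must hold, so v8 = True.
In (¬v8 ∨ ¬v6), ¬v8 is now false; ¬v6 must hold, so v6 = False.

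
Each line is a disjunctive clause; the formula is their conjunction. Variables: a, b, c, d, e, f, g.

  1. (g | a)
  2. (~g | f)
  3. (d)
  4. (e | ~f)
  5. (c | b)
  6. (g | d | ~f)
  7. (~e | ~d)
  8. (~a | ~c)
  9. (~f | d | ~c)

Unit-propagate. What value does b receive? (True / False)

True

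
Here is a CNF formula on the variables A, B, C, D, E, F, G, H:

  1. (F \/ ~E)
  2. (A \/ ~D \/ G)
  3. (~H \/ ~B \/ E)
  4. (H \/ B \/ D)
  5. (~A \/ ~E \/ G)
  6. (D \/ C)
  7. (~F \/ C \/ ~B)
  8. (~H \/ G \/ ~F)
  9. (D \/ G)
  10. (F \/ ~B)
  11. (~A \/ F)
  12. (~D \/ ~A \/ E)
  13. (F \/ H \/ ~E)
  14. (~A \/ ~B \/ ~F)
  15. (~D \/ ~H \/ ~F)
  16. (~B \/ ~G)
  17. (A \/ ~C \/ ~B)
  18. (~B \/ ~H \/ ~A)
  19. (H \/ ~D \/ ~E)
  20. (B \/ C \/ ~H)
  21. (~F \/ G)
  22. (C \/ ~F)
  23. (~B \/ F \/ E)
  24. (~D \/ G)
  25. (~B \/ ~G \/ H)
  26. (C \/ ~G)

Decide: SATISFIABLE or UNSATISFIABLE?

SATISFIABLE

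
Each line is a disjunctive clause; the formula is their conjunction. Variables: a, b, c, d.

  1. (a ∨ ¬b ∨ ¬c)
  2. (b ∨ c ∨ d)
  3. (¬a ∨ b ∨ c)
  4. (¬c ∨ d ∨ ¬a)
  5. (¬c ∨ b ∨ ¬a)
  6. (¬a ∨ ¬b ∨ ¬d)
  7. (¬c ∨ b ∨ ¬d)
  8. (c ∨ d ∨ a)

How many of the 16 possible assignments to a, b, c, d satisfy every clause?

4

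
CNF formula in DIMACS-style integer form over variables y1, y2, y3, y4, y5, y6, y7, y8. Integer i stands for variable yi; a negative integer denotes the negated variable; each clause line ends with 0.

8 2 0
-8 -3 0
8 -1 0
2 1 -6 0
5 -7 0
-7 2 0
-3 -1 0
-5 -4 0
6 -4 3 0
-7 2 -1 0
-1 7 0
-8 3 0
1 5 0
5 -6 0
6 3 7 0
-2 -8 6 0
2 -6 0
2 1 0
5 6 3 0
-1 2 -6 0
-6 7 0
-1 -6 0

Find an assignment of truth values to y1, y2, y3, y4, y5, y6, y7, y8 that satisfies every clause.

y1=False, y2=True, y3=False, y4=False, y5=True, y6=False, y7=True, y8=False

Pure literal: y4 appears only negated; assign y4 = False.
Branch on y1: take y1 = False.
  then y5 is forced to True.
  then y2 is forced to True.
The remaining clauses are satisfied by y3 = False, y6 = False, y7 = True, y8 = False.
Every clause has at least one true literal under this assignment.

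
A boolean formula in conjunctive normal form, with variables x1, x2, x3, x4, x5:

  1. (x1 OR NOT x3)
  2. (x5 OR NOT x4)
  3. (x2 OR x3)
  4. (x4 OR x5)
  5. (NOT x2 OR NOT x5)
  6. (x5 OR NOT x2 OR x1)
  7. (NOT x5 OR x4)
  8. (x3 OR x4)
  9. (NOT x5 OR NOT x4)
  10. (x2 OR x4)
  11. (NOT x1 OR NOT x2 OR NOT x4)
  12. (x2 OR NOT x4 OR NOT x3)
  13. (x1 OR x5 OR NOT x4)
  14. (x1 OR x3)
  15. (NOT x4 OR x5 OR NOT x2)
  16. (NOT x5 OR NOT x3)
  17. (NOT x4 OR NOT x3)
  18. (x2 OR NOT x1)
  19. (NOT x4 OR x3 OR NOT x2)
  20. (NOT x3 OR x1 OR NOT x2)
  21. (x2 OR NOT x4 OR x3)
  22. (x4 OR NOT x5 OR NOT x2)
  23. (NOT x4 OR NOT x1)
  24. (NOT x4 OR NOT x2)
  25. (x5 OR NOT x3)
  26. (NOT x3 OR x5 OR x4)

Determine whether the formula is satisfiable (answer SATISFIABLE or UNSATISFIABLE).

x4 = True:
  propagation gives x5=True; an empty clause results — contradiction.
x4 = False:
  propagation gives x5=True; an empty clause results — contradiction.
Every branch closes, so no satisfying assignment exists.

UNSATISFIABLE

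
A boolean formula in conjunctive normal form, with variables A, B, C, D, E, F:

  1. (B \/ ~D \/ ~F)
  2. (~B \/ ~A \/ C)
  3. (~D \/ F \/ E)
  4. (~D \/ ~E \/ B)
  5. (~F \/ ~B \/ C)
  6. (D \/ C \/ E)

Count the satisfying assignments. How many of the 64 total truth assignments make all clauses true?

Split on B, then D.
  B=1, D=1: 7 of the 16 assignments to (A,C,E,F) work.
  B=1, D=0: 9 of the 16 assignments to (A,C,E,F) work.
  B=0, D=1: a clause becomes empty — 0.
  B=0, D=0: A, F free; 3 ways for (C,E) × 2^2 = 12.
Total: 7 + 9 + 0 + 12 = 28.

28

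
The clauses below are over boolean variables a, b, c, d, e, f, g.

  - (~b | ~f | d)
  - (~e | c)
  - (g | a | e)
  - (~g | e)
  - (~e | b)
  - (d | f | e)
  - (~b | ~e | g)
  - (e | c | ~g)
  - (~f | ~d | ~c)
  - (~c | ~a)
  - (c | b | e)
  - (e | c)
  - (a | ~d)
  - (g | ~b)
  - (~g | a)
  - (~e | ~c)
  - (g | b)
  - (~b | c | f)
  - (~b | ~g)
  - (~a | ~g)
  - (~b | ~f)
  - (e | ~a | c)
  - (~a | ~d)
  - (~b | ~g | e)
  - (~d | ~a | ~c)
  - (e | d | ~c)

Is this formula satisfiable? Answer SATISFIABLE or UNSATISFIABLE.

UNSATISFIABLE

e = True:
  propagation gives c=True; an empty clause results — contradiction.
e = False:
  propagation gives g=False, a=True, c=False; an empty clause results — contradiction.
Every branch closes, so no satisfying assignment exists.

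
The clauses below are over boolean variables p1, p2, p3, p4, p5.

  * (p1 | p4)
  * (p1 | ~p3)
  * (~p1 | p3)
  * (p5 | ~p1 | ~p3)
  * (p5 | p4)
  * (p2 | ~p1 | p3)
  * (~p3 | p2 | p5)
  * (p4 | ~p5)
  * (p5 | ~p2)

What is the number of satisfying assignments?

5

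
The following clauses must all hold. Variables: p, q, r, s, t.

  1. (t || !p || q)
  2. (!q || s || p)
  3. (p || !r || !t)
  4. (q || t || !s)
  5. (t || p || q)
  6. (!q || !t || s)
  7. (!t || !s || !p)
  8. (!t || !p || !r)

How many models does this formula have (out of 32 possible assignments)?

Case analysis on t and p:
  t=T, p=T: remaining (q,r,s) ∈ {(F,F,F)} — 1.
  t=T, p=F: remaining (q,r,s) ∈ {(F,F,F); (F,F,T); (T,F,T)} — 3.
  t=F, p=T: remaining (q,r,s) ∈ {(T,F,F); (T,F,T); (T,T,F); (T,T,T)} — 4.
  t=F, p=F: remaining (q,r,s) ∈ {(T,F,T); (T,T,T)} — 2.
Total: 1 + 3 + 4 + 2 = 10.

10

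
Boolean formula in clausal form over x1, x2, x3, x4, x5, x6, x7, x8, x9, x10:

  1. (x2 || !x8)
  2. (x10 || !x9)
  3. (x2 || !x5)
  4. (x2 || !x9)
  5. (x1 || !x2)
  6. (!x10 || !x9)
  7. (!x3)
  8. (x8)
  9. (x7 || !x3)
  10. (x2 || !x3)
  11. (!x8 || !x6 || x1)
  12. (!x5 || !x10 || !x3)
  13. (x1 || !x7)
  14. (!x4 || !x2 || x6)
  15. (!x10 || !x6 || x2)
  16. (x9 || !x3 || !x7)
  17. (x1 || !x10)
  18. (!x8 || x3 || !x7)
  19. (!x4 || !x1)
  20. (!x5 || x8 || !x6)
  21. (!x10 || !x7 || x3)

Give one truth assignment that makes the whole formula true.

(!x3) is a unit clause, so x3 = False.
(x8) is a unit clause, so x8 = True.
Unit propagation: (x2) forces x2 = True.
Unit propagation: (x1) forces x1 = True.
Unit propagation: (!x7) forces x7 = False.
(!x4) is a unit clause, so x4 = False.
x9 occurs only negated in the remaining clauses — set x9 = False.
x5, x6, x10 are now unconstrained; take x5 = False, x6 = True, x10 = False.

x1 = T, x2 = T, x3 = F, x4 = F, x5 = F, x6 = T, x7 = F, x8 = T, x9 = F, x10 = F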